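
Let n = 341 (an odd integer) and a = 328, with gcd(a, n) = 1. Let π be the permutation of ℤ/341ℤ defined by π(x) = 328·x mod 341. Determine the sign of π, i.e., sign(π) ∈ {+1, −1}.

Start at x=56: 56 → 295 → 257 → 69 → 126 → 67 → 152 → … (one orbit).
25 cycles of lengths [15, 15, 15, 15, 15, 15, 15, 15, 15, 15, 15, 15, 15, 15, 15, 15, 15, 15, 15, 15, 15, 15, 5, 5, 1].
Σ(ℓ_i−1) = 341−25 = 316; sign = (−1)^316 = +1.

+1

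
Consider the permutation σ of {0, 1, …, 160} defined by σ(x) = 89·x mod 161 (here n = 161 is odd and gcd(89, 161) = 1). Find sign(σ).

Trace 132: π^k(132) = [132, 156, 38, 1, 89, 32, 111] for k=0..6.
Decompose π into cycles: lengths [66, 66, 22, 6, 1] (5 cycles, including the fixed point 0).
n − c = 161 − 5 = 156; sign = (−1)^156 = +1.
(89|161)_J = +1 (Zolotarev's lemma cross-check).

+1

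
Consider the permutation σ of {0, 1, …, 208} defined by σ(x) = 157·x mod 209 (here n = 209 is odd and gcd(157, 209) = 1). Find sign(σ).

Orbit of 137 under x↦157x: [137, 191, 100, 25, 163, 93, 180]… (length divides ord_209(157)).
Cycle lengths of π_157 on ℤ/209ℤ: [45, 45, 45, 45, 9, 9, 5, 5, 1]; 9 cycles in total.
9 cycles on 209: each ℓ→(−1)^(ℓ−1), product (−1)^200 = +1.

+1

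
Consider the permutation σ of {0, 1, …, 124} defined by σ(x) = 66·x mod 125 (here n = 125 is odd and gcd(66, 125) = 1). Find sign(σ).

+1

Trace 81: π^k(81) = [81, 96, 86, 51, 116, 31, 46] for k=0..6.
13 cycles of lengths [25, 25, 25, 25, 5, 5, 5, 5, 1, 1, 1, 1, 1].
Σ(ℓ_i−1) = 125−13 = 112; sign = (−1)^112 = +1.
Check: (66/125) = +1 by Zolotarev.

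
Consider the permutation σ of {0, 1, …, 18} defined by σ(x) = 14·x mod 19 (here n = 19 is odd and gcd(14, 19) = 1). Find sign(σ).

-1

Trace 2: π^k(2) = [2, 9, 12, 16, 15, 1, 14] for k=0..6.
Decompose π into cycles: lengths [18, 1] (2 cycles, including the fixed point 0).
sign(π) = (−1)^{n − #cycles} = (−1)^{19−2} = (−1)^17 = -1.
(14|19)_J = -1 (Zolotarev's lemma cross-check).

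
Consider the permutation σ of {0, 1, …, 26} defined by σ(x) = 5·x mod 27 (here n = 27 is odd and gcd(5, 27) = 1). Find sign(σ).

-1

Orbit of 19 under x↦5x: [19, 14, 16, 26, 22, 2, 10]… (length divides ord_27(5)).
π_5 has 4 disjoint cycles with lengths [18, 6, 2, 1] on {0,…,26}.
Σ(ℓ_i−1) = 27−4 = 23; sign = (−1)^23 = -1.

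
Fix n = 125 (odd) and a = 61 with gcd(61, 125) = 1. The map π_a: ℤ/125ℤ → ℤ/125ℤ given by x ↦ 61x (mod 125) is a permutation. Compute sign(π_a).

+1

Orbit of 116 under x↦61x: [116, 76, 11, 46, 56, 41, 1]… (length divides ord_125(61)).
π_61 has 13 disjoint cycles with lengths [25, 25, 25, 25, 5, 5, 5, 5, 1, 1, 1, 1, 1] on {0,…,124}.
Σ(ℓ_i−1) = 125−13 = 112; sign = (−1)^112 = +1.
(61|125)_J = +1 (Zolotarev's lemma cross-check).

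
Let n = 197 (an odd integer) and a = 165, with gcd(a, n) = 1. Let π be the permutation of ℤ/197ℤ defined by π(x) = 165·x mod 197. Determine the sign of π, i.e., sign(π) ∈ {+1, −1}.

-1

Start at x=34: 34 → 94 → 144 → 120 → 100 → 149 → 157 → … (one orbit).
Decompose π into cycles: lengths [196, 1] (2 cycles, including the fixed point 0).
sign(π) = (−1)^{n − #cycles} = (−1)^{197−2} = (−1)^195 = -1.
Zolotarev: (165|197) = -1, matching the cycle-count sign.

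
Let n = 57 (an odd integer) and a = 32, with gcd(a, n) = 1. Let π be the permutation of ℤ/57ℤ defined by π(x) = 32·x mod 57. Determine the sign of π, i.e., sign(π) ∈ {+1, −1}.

+1

Orbit of 14 under x↦32x: [14, 49, 29, 16, 56, 25, 2]… (length divides ord_57(32)).
π_32 has 5 disjoint cycles with lengths [18, 18, 18, 2, 1] on {0,…,56}.
Σ(ℓ_i−1) = 57−5 = 52; sign = (−1)^52 = +1.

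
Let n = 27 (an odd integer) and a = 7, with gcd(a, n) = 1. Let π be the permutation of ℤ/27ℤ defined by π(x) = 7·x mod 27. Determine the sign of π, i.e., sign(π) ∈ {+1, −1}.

Trace 7: π^k(7) = [7, 22, 19, 25, 13, 10, 16] for k=0..6.
Cycle lengths of π_7 on ℤ/27ℤ: [9, 9, 3, 3, 1, 1, 1]; 7 cycles in total.
7 cycles on 27: each ℓ→(−1)^(ℓ−1), product (−1)^20 = +1.
Check: (7/27) = +1 by Zolotarev.

+1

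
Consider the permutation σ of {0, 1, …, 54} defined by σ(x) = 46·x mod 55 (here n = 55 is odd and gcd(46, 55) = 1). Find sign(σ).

-1

Start at x=1: 1 → 46 → 26 → 41 → 16 → 21 → 31 → … (one orbit).
10 cycles of lengths [10, 10, 10, 10, 10, 1, 1, 1, 1, 1].
n − c = 55 − 10 = 45; sign = (−1)^45 = -1.
Check: (46/55) = -1 by Zolotarev.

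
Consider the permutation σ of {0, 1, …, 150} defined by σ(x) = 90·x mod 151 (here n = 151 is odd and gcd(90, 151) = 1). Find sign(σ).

Orbit of 121 under x↦90x: [121, 18, 110, 85, 100, 91, 36]… (length divides ord_151(90)).
The orbit structure of x ↦ 90x mod 151: 3 orbits of sizes [75, 75, 1].
151 − 3 = 148 transpositions; sign(π) = (−1)^148 = +1.

+1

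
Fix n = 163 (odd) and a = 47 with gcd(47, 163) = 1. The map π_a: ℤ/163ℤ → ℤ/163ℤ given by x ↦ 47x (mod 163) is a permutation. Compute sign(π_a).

Start at x=4: 4 → 25 → 34 → 131 → 126 → 54 → 93 → … (one orbit).
Decompose π into cycles: lengths [81, 81, 1] (3 cycles, including the fixed point 0).
n − c = 163 − 3 = 160; sign = (−1)^160 = +1.
Zolotarev: (47|163) = +1, matching the cycle-count sign.

+1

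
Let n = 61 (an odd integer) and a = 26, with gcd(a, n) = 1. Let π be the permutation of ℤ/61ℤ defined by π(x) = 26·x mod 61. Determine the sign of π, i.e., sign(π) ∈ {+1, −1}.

-1

Orbit of 14 under x↦26x: [14, 59, 9, 51, 45, 11, 42]… (length divides ord_61(26)).
Decompose π into cycles: lengths [60, 1] (2 cycles, including the fixed point 0).
61 − 2 = 59 transpositions; sign(π) = (−1)^59 = -1.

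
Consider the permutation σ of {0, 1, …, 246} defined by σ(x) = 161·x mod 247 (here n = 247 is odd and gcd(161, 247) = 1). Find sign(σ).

-1

Orbit of 138 under x↦161x: [138, 235, 44, 168, 125, 118, 226]… (length divides ord_247(161)).
Decompose π into cycles: lengths [36, 36, 36, 36, 36, 36, 9, 9, 4, 4, 4, 1] (12 cycles, including the fixed point 0).
Σ(ℓ_i−1) = 247−12 = 235; sign = (−1)^235 = -1.
Zolotarev: (161|247) = -1, matching the cycle-count sign.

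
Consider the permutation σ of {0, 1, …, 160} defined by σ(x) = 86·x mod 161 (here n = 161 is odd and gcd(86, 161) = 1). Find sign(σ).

Start at x=44: 44 → 81 → 43 → 156 → 53 → 50 → 114 → … (one orbit).
6 cycles of lengths [66, 66, 22, 3, 3, 1].
6 cycles on 161: each ℓ→(−1)^(ℓ−1), product (−1)^155 = -1.
Zolotarev: (86|161) = -1, matching the cycle-count sign.

-1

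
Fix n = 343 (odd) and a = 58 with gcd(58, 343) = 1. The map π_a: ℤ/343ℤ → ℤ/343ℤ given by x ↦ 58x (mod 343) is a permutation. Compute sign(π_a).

Orbit of 333 under x↦58x: [333, 106, 317, 207, 1, 58, 277]… (length divides ord_343(58)).
π_58 has 7 disjoint cycles with lengths [147, 147, 21, 21, 3, 3, 1] on {0,…,342}.
With 7 cycles on 343 points, sign = (−1)^{343−7} = +1.

+1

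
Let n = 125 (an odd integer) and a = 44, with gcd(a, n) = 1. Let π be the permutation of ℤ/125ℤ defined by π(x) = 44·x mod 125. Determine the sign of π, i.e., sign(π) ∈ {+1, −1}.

+1

Orbit of 124 under x↦44x: [124, 81, 64, 66, 29, 26, 19]… (length divides ord_125(44)).
The orbit structure of x ↦ 44x mod 125: 7 orbits of sizes [50, 50, 10, 10, 2, 2, 1].
n − c = 125 − 7 = 118; sign = (−1)^118 = +1.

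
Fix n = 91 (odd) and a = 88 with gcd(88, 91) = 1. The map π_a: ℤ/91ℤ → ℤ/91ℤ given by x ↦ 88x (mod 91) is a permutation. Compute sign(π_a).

+1

Orbit of 64 under x↦88x: [64, 81, 30, 1, 88, 9]… (length divides ord_91(88)).
Decompose π into cycles: lengths [6, 6, 6, 6, 6, 6, 6, 6, 6, 6, 6, 6, 6, 6, 3, 3, 1] (17 cycles, including the fixed point 0).
With 17 cycles on 91 points, sign = (−1)^{91−17} = +1.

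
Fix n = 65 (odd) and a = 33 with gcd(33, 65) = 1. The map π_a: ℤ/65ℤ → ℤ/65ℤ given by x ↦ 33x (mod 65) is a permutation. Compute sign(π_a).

Trace 33: π^k(33) = [33, 49, 57, 61, 63, 64, 32] for k=0..6.
π_33 has 7 disjoint cycles with lengths [12, 12, 12, 12, 12, 4, 1] on {0,…,64}.
sign(π) = (−1)^{n − #cycles} = (−1)^{65−7} = (−1)^58 = +1.

+1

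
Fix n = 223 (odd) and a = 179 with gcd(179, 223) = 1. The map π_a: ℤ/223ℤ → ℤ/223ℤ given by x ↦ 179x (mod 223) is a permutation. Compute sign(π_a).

Orbit of 86 under x↦179x: [86, 7, 138, 172, 14, 53, 121]… (length divides ord_223(179)).
π_179 has 3 disjoint cycles with lengths [111, 111, 1] on {0,…,222}.
Σ(ℓ_i−1) = 223−3 = 220; sign = (−1)^220 = +1.
(179|223)_J = +1 (Zolotarev's lemma cross-check).

+1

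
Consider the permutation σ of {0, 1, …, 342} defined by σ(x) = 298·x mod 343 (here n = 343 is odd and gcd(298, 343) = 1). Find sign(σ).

Start at x=253: 253 → 277 → 226 → 120 → 88 → 156 → 183 → … (one orbit).
The orbit structure of x ↦ 298x mod 343: 7 orbits of sizes [147, 147, 21, 21, 3, 3, 1].
7 cycles on 343: each ℓ→(−1)^(ℓ−1), product (−1)^336 = +1.
(298|343)_J = +1 (Zolotarev's lemma cross-check).

+1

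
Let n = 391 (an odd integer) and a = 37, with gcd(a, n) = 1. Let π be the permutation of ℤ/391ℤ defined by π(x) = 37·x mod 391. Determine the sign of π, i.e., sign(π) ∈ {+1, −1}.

+1

Start at x=288: 288 → 99 → 144 → 245 → 72 → 318 → 36 → … (one orbit).
Cycle lengths of π_37 on ℤ/391ℤ: [176, 176, 22, 16, 1]; 5 cycles in total.
5 cycles on 391: each ℓ→(−1)^(ℓ−1), product (−1)^386 = +1.
Zolotarev: (37|391) = +1, matching the cycle-count sign.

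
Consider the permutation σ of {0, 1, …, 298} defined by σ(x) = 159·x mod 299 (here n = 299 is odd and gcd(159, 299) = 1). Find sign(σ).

-1

Orbit of 29 under x↦159x: [29, 126, 1, 159, 165, 222, 16]… (length divides ord_299(159)).
π_159 has 10 disjoint cycles with lengths [66, 66, 66, 66, 22, 3, 3, 3, 3, 1] on {0,…,298}.
299 − 10 = 289 transpositions; sign(π) = (−1)^289 = -1.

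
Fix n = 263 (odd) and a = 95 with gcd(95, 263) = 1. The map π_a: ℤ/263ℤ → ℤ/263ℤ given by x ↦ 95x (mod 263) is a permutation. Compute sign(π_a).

Start at x=225: 225 → 72 → 2 → 190 → 166 → 253 → 102 → … (one orbit).
Decompose π into cycles: lengths [131, 131, 1] (3 cycles, including the fixed point 0).
Σ(ℓ_i−1) = 263−3 = 260; sign = (−1)^260 = +1.
Via Zolotarev, sign(π_{95}) = (95|263) = +1.

+1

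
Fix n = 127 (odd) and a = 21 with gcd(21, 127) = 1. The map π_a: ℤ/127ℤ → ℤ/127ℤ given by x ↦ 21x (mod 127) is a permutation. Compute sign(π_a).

Trace 49: π^k(49) = [49, 13, 19, 18, 124, 64, 74] for k=0..6.
Cycle type of π: 63×2 + 1; total 3 cycles.
sign(π) = (−1)^{n − #cycles} = (−1)^{127−3} = (−1)^124 = +1.
Zolotarev: (21|127) = +1, matching the cycle-count sign.

+1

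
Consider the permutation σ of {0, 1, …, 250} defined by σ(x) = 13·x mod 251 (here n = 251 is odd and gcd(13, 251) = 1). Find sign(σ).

Start at x=86: 86 → 114 → 227 → 190 → 211 → 233 → 17 → … (one orbit).
Cycle type of π: 125×2 + 1; total 3 cycles.
3 cycles on 251: each ℓ→(−1)^(ℓ−1), product (−1)^248 = +1.
Zolotarev: (13|251) = +1, matching the cycle-count sign.

+1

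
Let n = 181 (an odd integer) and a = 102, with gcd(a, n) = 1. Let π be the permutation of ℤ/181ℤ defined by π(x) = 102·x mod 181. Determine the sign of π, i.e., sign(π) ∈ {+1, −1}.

Trace 135: π^k(135) = [135, 14, 161, 132, 70, 81, 117] for k=0..6.
π_102 has 5 disjoint cycles with lengths [45, 45, 45, 45, 1] on {0,…,180}.
n − c = 181 − 5 = 176; sign = (−1)^176 = +1.

+1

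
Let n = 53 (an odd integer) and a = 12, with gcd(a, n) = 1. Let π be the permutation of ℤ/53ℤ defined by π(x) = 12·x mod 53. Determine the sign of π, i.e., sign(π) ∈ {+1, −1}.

-1

Trace 28: π^k(28) = [28, 18, 4, 48, 46, 22, 52] for k=0..6.
2 cycles of lengths [52, 1].
n − c = 53 − 2 = 51; sign = (−1)^51 = -1.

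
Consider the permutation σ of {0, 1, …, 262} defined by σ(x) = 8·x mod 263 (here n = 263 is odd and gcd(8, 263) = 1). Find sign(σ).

+1

Trace 198: π^k(198) = [198, 6, 48, 121, 179, 117, 147] for k=0..6.
π_8 has 3 disjoint cycles with lengths [131, 131, 1] on {0,…,262}.
With 3 cycles on 263 points, sign = (−1)^{263−3} = +1.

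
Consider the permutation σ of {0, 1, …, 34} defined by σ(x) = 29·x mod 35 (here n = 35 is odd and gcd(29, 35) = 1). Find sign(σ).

Orbit of 29 under x↦29x: [29, 1]… (length divides ord_35(29)).
π_29 has 21 disjoint cycles with lengths [2, 2, 2, 2, 2, 2, 2, 2, 2, 2, 2, 2, 2, 2, 1, 1, 1, 1, 1, 1, 1] on {0,…,34}.
35 − 21 = 14 transpositions; sign(π) = (−1)^14 = +1.
(29|35)_J = +1 (Zolotarev's lemma cross-check).

+1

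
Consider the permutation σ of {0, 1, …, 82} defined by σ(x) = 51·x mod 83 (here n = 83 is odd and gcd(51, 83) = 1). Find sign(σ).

Orbit of 81 under x↦51x: [81, 64, 27, 49, 9, 44, 3]… (length divides ord_83(51)).
3 cycles of lengths [41, 41, 1].
n − c = 83 − 3 = 80; sign = (−1)^80 = +1.
(51|83)_J = +1 (Zolotarev's lemma cross-check).

+1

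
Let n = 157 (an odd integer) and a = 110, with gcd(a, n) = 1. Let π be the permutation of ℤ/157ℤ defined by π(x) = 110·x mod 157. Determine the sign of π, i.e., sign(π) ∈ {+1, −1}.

+1

Trace 118: π^k(118) = [118, 106, 42, 67, 148, 109, 58] for k=0..6.
π_110 has 3 disjoint cycles with lengths [78, 78, 1] on {0,…,156}.
Σ(ℓ_i−1) = 157−3 = 154; sign = (−1)^154 = +1.
Via Zolotarev, sign(π_{110}) = (110|157) = +1.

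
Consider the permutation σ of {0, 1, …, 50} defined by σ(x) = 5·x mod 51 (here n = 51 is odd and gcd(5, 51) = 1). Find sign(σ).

+1

Start at x=44: 44 → 16 → 29 → 43 → 11 → 4 → 20 → … (one orbit).
The orbit structure of x ↦ 5x mod 51: 5 orbits of sizes [16, 16, 16, 2, 1].
sign(π) = (−1)^{n − #cycles} = (−1)^{51−5} = (−1)^46 = +1.
Check: (5/51) = +1 by Zolotarev.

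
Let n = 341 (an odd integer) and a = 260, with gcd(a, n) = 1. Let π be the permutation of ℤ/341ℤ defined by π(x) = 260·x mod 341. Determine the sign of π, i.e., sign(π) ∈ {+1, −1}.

Trace 163: π^k(163) = [163, 96, 67, 29, 38, 332, 47] for k=0..6.
Cycle lengths of π_260 on ℤ/341ℤ: [30, 30, 30, 30, 30, 30, 30, 30, 30, 30, 30, 10, 1]; 13 cycles in total.
With 13 cycles on 341 points, sign = (−1)^{341−13} = +1.
Check: (260/341) = +1 by Zolotarev.

+1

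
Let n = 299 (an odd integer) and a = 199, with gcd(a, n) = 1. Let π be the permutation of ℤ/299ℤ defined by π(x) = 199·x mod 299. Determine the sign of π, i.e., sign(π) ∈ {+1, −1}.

-1

Start at x=3: 3 → 298 → 100 → 166 → 144 → 251 → 16 → … (one orbit).
Cycle type of π: 66×4 + 22 + 6×2 + 1; total 8 cycles.
Σ(ℓ_i−1) = 299−8 = 291; sign = (−1)^291 = -1.
Zolotarev: (199|299) = -1, matching the cycle-count sign.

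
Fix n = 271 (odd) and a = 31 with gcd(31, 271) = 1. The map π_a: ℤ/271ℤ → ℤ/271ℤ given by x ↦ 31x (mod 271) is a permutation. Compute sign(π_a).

Trace 224: π^k(224) = [224, 169, 90, 80, 41, 187, 106] for k=0..6.
7 cycles of lengths [45, 45, 45, 45, 45, 45, 1].
sign(π) = (−1)^{n − #cycles} = (−1)^{271−7} = (−1)^264 = +1.
Zolotarev: (31|271) = +1, matching the cycle-count sign.

+1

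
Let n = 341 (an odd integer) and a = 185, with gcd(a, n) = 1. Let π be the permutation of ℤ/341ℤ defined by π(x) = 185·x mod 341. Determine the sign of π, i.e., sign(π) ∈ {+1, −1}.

Orbit of 309 under x↦185x: [309, 218, 92, 311, 247, 1, 185]… (length divides ord_341(185)).
Decompose π into cycles: lengths [10, 10, 10, 10, 10, 10, 10, 10, 10, 10, 10, 10, 10, 10, 10, 10, 10, 10, 10, 10, 10, 10, 10, 10, 10, 10, 10, 10, 10, 10, 5, 5, 2, 2, 2, 2, 2, 2, 2, 2, 2, 2, 2, 2, 2, 2, 2, 1] (48 cycles, including the fixed point 0).
With 48 cycles on 341 points, sign = (−1)^{341−48} = -1.
The Jacobi symbol (185|341) = -1 (Zolotarev) agrees.

-1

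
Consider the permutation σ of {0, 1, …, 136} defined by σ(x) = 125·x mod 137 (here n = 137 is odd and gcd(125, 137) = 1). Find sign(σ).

-1

Start at x=92: 92 → 129 → 96 → 81 → 124 → 19 → 46 → … (one orbit).
Decompose π into cycles: lengths [136, 1] (2 cycles, including the fixed point 0).
n − c = 137 − 2 = 135; sign = (−1)^135 = -1.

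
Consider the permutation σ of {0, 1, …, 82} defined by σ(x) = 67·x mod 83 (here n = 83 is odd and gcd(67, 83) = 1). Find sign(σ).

Orbit of 60 under x↦67x: [60, 36, 5, 3, 35, 21, 79]… (length divides ord_83(67)).
Cycle type of π: 82 + 1; total 2 cycles.
n − c = 83 − 2 = 81; sign = (−1)^81 = -1.
(67|83)_J = -1 (Zolotarev's lemma cross-check).

-1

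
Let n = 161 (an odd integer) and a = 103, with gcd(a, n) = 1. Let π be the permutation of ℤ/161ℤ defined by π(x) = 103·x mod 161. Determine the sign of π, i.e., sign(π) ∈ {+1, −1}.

Orbit of 2 under x↦103x: [2, 45, 127, 40, 95, 125, 156]… (length divides ord_161(103)).
Decompose π into cycles: lengths [66, 66, 22, 6, 1] (5 cycles, including the fixed point 0).
161 − 5 = 156 transpositions; sign(π) = (−1)^156 = +1.

+1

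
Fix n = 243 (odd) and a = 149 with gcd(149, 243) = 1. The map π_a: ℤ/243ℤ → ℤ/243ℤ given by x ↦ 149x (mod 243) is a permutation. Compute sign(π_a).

Start at x=76: 76 → 146 → 127 → 212 → 241 → 188 → 67 → … (one orbit).
Decompose π into cycles: lengths [162, 54, 18, 6, 2, 1] (6 cycles, including the fixed point 0).
With 6 cycles on 243 points, sign = (−1)^{243−6} = -1.
Check: (149/243) = -1 by Zolotarev.

-1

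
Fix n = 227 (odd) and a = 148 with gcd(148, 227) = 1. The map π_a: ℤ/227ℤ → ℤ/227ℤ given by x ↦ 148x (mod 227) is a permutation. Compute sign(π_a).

-1

Orbit of 9 under x↦148x: [9, 197, 100, 45, 77, 46, 225]… (length divides ord_227(148)).
Cycle lengths of π_148 on ℤ/227ℤ: [226, 1]; 2 cycles in total.
sign(π) = (−1)^{n − #cycles} = (−1)^{227−2} = (−1)^225 = -1.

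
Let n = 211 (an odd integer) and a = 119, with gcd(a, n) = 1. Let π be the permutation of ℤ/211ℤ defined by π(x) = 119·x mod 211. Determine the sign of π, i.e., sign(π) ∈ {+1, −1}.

Trace 34: π^k(34) = [34, 37, 183, 44, 172, 1, 119] for k=0..6.
Decompose π into cycles: lengths [105, 105, 1] (3 cycles, including the fixed point 0).
n − c = 211 − 3 = 208; sign = (−1)^208 = +1.
Via Zolotarev, sign(π_{119}) = (119|211) = +1.

+1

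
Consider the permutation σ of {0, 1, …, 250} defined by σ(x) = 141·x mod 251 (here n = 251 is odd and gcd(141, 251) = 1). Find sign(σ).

Orbit of 3 under x↦141x: [3, 172, 156, 159, 80, 236, 144]… (length divides ord_251(141)).
Cycle lengths of π_141 on ℤ/251ℤ: [250, 1]; 2 cycles in total.
With 2 cycles on 251 points, sign = (−1)^{251−2} = -1.
Check: (141/251) = -1 by Zolotarev.

-1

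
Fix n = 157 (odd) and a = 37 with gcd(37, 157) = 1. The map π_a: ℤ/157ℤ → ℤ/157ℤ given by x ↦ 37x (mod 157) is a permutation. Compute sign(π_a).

Orbit of 35 under x↦37x: [35, 39, 30, 11, 93, 144, 147]… (length divides ord_157(37)).
The orbit structure of x ↦ 37x mod 157: 5 orbits of sizes [39, 39, 39, 39, 1].
sign(π) = (−1)^{n − #cycles} = (−1)^{157−5} = (−1)^152 = +1.

+1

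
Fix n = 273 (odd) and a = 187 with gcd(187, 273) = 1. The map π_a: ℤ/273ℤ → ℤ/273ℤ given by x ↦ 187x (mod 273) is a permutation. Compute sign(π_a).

+1

Trace 34: π^k(34) = [34, 79, 31, 64, 229, 235, 265] for k=0..6.
π_187 has 33 disjoint cycles with lengths [12, 12, 12, 12, 12, 12, 12, 12, 12, 12, 12, 12, 12, 12, 12, 12, 12, 12, 6, 6, 6, 4, 4, 4, 4, 4, 4, 4, 4, 4, 1, 1, 1] on {0,…,272}.
sign(π) = (−1)^{n − #cycles} = (−1)^{273−33} = (−1)^240 = +1.
The Jacobi symbol (187|273) = +1 (Zolotarev) agrees.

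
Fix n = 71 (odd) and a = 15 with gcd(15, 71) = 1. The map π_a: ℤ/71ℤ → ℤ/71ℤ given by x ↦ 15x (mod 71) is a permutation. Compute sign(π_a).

+1

Trace 58: π^k(58) = [58, 18, 57, 3, 45, 36, 43] for k=0..6.
3 cycles of lengths [35, 35, 1].
With 3 cycles on 71 points, sign = (−1)^{71−3} = +1.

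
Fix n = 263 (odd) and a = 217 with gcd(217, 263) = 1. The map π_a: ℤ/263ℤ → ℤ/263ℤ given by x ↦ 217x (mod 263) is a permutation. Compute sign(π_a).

-1

Orbit of 42 under x↦217x: [42, 172, 241, 223, 262, 46, 251]… (length divides ord_263(217)).
The orbit structure of x ↦ 217x mod 263: 2 orbits of sizes [262, 1].
With 2 cycles on 263 points, sign = (−1)^{263−2} = -1.
Check: (217/263) = -1 by Zolotarev.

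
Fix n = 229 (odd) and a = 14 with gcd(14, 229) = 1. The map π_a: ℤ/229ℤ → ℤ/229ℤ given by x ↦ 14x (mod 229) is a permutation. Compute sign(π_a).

+1

Orbit of 9 under x↦14x: [9, 126, 161, 193, 183, 43, 144]… (length divides ord_229(14)).
Cycle type of π: 57×4 + 1; total 5 cycles.
sign(π) = (−1)^{n − #cycles} = (−1)^{229−5} = (−1)^224 = +1.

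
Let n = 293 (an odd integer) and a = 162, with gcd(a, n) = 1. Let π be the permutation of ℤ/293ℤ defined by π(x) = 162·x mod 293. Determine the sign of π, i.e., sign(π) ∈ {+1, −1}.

-1

Start at x=113: 113 → 140 → 119 → 233 → 242 → 235 → 273 → … (one orbit).
Cycle type of π: 292 + 1; total 2 cycles.
sign(π) = (−1)^{n − #cycles} = (−1)^{293−2} = (−1)^291 = -1.
Check: (162/293) = -1 by Zolotarev.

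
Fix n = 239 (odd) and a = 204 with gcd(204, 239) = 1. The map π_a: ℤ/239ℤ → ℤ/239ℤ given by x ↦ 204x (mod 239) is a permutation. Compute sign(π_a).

Trace 101: π^k(101) = [101, 50, 162, 66, 80, 68, 10] for k=0..6.
π_204 has 3 disjoint cycles with lengths [119, 119, 1] on {0,…,238}.
With 3 cycles on 239 points, sign = (−1)^{239−3} = +1.

+1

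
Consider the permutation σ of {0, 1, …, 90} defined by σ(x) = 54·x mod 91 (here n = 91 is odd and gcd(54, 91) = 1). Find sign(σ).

Start at x=16: 16 → 45 → 64 → 89 → 74 → 83 → 23 → … (one orbit).
Decompose π into cycles: lengths [12, 12, 12, 12, 12, 12, 12, 6, 1] (9 cycles, including the fixed point 0).
With 9 cycles on 91 points, sign = (−1)^{91−9} = +1.
Zolotarev: (54|91) = +1, matching the cycle-count sign.

+1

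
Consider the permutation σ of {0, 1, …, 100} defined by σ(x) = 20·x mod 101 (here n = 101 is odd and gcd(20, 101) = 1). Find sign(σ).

+1

Orbit of 1 under x↦20x: [1, 20, 97, 21, 16, 17, 37]… (length divides ord_101(20)).
3 cycles of lengths [50, 50, 1].
3 cycles on 101: each ℓ→(−1)^(ℓ−1), product (−1)^98 = +1.
(20|101)_J = +1 (Zolotarev's lemma cross-check).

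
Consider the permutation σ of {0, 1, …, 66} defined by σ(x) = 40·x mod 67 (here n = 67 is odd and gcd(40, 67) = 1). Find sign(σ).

Start at x=40: 40 → 59 → 15 → 64 → 14 → 24 → 22 → … (one orbit).
The orbit structure of x ↦ 40x mod 67: 7 orbits of sizes [11, 11, 11, 11, 11, 11, 1].
Σ(ℓ_i−1) = 67−7 = 60; sign = (−1)^60 = +1.
Via Zolotarev, sign(π_{40}) = (40|67) = +1.

+1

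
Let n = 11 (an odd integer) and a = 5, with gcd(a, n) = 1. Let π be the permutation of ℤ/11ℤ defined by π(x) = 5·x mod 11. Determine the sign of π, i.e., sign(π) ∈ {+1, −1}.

+1

Orbit of 1 under x↦5x: [1, 5, 3, 4, 9]… (length divides ord_11(5)).
π_5 has 3 disjoint cycles with lengths [5, 5, 1] on {0,…,10}.
With 3 cycles on 11 points, sign = (−1)^{11−3} = +1.
Zolotarev: (5|11) = +1, matching the cycle-count sign.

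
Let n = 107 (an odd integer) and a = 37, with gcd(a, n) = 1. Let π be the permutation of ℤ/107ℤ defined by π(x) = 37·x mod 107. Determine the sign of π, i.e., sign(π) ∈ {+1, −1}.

+1

Trace 33: π^k(33) = [33, 44, 23, 102, 29, 3, 4] for k=0..6.
The orbit structure of x ↦ 37x mod 107: 3 orbits of sizes [53, 53, 1].
3 cycles on 107: each ℓ→(−1)^(ℓ−1), product (−1)^104 = +1.
Check: (37/107) = +1 by Zolotarev.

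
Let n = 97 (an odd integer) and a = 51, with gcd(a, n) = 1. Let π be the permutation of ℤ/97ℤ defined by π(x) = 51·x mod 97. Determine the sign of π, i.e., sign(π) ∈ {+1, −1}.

-1

Orbit of 55 under x↦51x: [55, 89, 77, 47, 69, 27, 19]… (length divides ord_97(51)).
Cycle type of π: 32×3 + 1; total 4 cycles.
4 cycles on 97: each ℓ→(−1)^(ℓ−1), product (−1)^93 = -1.
Via Zolotarev, sign(π_{51}) = (51|97) = -1.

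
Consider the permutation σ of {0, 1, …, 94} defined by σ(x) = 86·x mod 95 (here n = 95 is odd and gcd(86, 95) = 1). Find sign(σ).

Trace 71: π^k(71) = [71, 26, 51, 16, 46, 61, 21] for k=0..6.
10 cycles of lengths [18, 18, 18, 18, 18, 1, 1, 1, 1, 1].
With 10 cycles on 95 points, sign = (−1)^{95−10} = -1.
Via Zolotarev, sign(π_{86}) = (86|95) = -1.

-1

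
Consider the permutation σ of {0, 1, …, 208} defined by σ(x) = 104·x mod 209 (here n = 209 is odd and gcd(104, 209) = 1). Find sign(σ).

+1

Trace 25: π^k(25) = [25, 92, 163, 23, 93, 58, 180] for k=0..6.
π_104 has 9 disjoint cycles with lengths [45, 45, 45, 45, 9, 9, 5, 5, 1] on {0,…,208}.
With 9 cycles on 209 points, sign = (−1)^{209−9} = +1.
Zolotarev: (104|209) = +1, matching the cycle-count sign.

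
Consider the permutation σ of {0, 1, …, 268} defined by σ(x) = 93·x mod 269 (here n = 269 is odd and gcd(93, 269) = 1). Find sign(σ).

Orbit of 143 under x↦93x: [143, 118, 214, 265, 166, 105, 81]… (length divides ord_269(93)).
Cycle type of π: 67×4 + 1; total 5 cycles.
Σ(ℓ_i−1) = 269−5 = 264; sign = (−1)^264 = +1.

+1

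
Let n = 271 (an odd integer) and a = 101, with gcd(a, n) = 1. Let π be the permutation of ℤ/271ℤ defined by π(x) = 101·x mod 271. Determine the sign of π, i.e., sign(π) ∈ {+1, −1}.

Start at x=268: 268 → 239 → 20 → 123 → 228 → 264 → 106 → … (one orbit).
Cycle lengths of π_101 on ℤ/271ℤ: [270, 1]; 2 cycles in total.
With 2 cycles on 271 points, sign = (−1)^{271−2} = -1.

-1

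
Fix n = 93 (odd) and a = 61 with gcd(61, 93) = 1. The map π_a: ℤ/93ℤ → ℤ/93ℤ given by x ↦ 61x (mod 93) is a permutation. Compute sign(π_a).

-1

Trace 1: π^k(1) = [1, 61] for k=0..1.
Cycle lengths of π_61 on ℤ/93ℤ: [2, 2, 2, 2, 2, 2, 2, 2, 2, 2, 2, 2, 2, 2, 2, 2, 2, 2, 2, 2, 2, 2, 2, 2, 2, 2, 2, 2, 2, 2, 2, 2, 2, 2, 2, 2, 2, 2, 2, 2, 2, 2, 2, 2, 2, 1, 1, 1]; 48 cycles in total.
93 − 48 = 45 transpositions; sign(π) = (−1)^45 = -1.
Zolotarev: (61|93) = -1, matching the cycle-count sign.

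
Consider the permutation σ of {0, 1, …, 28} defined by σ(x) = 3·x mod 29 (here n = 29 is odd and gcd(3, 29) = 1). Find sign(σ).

-1

Start at x=4: 4 → 12 → 7 → 21 → 5 → 15 → 16 → … (one orbit).
2 cycles of lengths [28, 1].
2 cycles on 29: each ℓ→(−1)^(ℓ−1), product (−1)^27 = -1.
The Jacobi symbol (3|29) = -1 (Zolotarev) agrees.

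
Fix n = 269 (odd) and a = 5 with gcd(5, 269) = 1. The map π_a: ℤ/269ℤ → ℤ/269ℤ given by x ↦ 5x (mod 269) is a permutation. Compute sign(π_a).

+1

Trace 38: π^k(38) = [38, 190, 143, 177, 78, 121, 67] for k=0..6.
Decompose π into cycles: lengths [67, 67, 67, 67, 1] (5 cycles, including the fixed point 0).
5 cycles on 269: each ℓ→(−1)^(ℓ−1), product (−1)^264 = +1.
Check: (5/269) = +1 by Zolotarev.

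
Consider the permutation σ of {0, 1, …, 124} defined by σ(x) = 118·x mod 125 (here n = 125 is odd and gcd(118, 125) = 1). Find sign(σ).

-1

Start at x=101: 101 → 43 → 74 → 107 → 1 → 118 → 49 → … (one orbit).
Cycle type of π: 20×5 + 4×6 + 1; total 12 cycles.
125 − 12 = 113 transpositions; sign(π) = (−1)^113 = -1.
The Jacobi symbol (118|125) = -1 (Zolotarev) agrees.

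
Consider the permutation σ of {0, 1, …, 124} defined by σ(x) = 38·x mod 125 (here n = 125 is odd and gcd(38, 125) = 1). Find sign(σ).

Orbit of 16 under x↦38x: [16, 108, 104, 77, 51, 63, 19]… (length divides ord_125(38)).
The orbit structure of x ↦ 38x mod 125: 4 orbits of sizes [100, 20, 4, 1].
Σ(ℓ_i−1) = 125−4 = 121; sign = (−1)^121 = -1.

-1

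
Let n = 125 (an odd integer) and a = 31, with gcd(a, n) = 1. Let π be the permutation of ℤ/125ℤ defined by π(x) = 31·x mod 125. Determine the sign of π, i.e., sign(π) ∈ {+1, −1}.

Start at x=111: 111 → 66 → 46 → 51 → 81 → 11 → 91 → … (one orbit).
Decompose π into cycles: lengths [25, 25, 25, 25, 5, 5, 5, 5, 1, 1, 1, 1, 1] (13 cycles, including the fixed point 0).
With 13 cycles on 125 points, sign = (−1)^{125−13} = +1.

+1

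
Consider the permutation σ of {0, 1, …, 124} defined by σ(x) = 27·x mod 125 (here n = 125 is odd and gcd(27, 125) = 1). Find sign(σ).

-1

Trace 62: π^k(62) = [62, 49, 73, 96, 92, 109, 68] for k=0..6.
π_27 has 4 disjoint cycles with lengths [100, 20, 4, 1] on {0,…,124}.
Σ(ℓ_i−1) = 125−4 = 121; sign = (−1)^121 = -1.
Check: (27/125) = -1 by Zolotarev.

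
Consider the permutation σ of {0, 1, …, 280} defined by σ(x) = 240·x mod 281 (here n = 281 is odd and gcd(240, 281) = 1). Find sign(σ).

Start at x=262: 262 → 217 → 95 → 39 → 87 → 86 → 127 → … (one orbit).
Cycle lengths of π_240 on ℤ/281ℤ: [280, 1]; 2 cycles in total.
281 − 2 = 279 transpositions; sign(π) = (−1)^279 = -1.
The Jacobi symbol (240|281) = -1 (Zolotarev) agrees.

-1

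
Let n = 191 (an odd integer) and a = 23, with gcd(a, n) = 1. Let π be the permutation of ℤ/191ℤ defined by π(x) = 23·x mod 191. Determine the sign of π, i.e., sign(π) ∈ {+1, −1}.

+1

Start at x=8: 8 → 184 → 30 → 117 → 17 → 9 → 16 → … (one orbit).
Decompose π into cycles: lengths [95, 95, 1] (3 cycles, including the fixed point 0).
3 cycles on 191: each ℓ→(−1)^(ℓ−1), product (−1)^188 = +1.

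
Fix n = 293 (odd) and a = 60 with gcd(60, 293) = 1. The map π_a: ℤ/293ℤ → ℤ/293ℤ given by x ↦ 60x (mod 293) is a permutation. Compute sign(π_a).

+1

Start at x=172: 172 → 65 → 91 → 186 → 26 → 95 → 133 → … (one orbit).
The orbit structure of x ↦ 60x mod 293: 5 orbits of sizes [73, 73, 73, 73, 1].
Σ(ℓ_i−1) = 293−5 = 288; sign = (−1)^288 = +1.
The Jacobi symbol (60|293) = +1 (Zolotarev) agrees.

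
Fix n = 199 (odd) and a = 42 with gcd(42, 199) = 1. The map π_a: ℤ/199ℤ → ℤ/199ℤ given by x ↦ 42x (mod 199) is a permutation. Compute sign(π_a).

-1

Orbit of 125 under x↦42x: [125, 76, 8, 137, 182, 82, 61]… (length divides ord_199(42)).
Decompose π into cycles: lengths [66, 66, 66, 1] (4 cycles, including the fixed point 0).
sign(π) = (−1)^{n − #cycles} = (−1)^{199−4} = (−1)^195 = -1.
Check: (42/199) = -1 by Zolotarev.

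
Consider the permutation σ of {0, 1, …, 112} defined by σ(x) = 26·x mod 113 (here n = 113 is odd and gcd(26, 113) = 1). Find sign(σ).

+1

Start at x=31: 31 → 15 → 51 → 83 → 11 → 60 → 91 → … (one orbit).
π_26 has 3 disjoint cycles with lengths [56, 56, 1] on {0,…,112}.
Σ(ℓ_i−1) = 113−3 = 110; sign = (−1)^110 = +1.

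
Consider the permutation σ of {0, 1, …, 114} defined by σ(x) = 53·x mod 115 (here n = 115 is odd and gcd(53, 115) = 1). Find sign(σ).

+1

Trace 9: π^k(9) = [9, 17, 96, 28, 104, 107, 36] for k=0..6.
Cycle type of π: 44×2 + 22 + 4 + 1; total 5 cycles.
n − c = 115 − 5 = 110; sign = (−1)^110 = +1.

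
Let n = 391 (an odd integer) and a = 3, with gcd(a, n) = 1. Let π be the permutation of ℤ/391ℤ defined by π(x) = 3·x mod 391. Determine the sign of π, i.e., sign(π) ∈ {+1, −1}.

-1

Trace 278: π^k(278) = [278, 52, 156, 77, 231, 302, 124] for k=0..6.
Cycle type of π: 176×2 + 16 + 11×2 + 1; total 6 cycles.
6 cycles on 391: each ℓ→(−1)^(ℓ−1), product (−1)^385 = -1.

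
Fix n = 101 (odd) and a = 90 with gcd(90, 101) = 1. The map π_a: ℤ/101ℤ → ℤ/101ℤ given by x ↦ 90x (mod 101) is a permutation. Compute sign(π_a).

Start at x=23: 23 → 50 → 56 → 91 → 9 → 2 → 79 → … (one orbit).
Cycle lengths of π_90 on ℤ/101ℤ: [100, 1]; 2 cycles in total.
2 cycles on 101: each ℓ→(−1)^(ℓ−1), product (−1)^99 = -1.
The Jacobi symbol (90|101) = -1 (Zolotarev) agrees.

-1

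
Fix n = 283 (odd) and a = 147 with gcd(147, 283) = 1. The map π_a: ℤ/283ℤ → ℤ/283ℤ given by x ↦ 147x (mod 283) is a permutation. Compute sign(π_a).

Trace 37: π^k(37) = [37, 62, 58, 36, 198, 240, 188] for k=0..6.
The orbit structure of x ↦ 147x mod 283: 2 orbits of sizes [282, 1].
283 − 2 = 281 transpositions; sign(π) = (−1)^281 = -1.

-1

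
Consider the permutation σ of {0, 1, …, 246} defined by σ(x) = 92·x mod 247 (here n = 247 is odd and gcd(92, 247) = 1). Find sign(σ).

+1

Trace 196: π^k(196) = [196, 1, 92, 66, 144, 157, 118] for k=0..6.
Cycle lengths of π_92 on ℤ/247ℤ: [9, 9, 9, 9, 9, 9, 9, 9, 9, 9, 9, 9, 9, 9, 9, 9, 9, 9, 9, 9, 9, 9, 9, 9, 9, 9, 1, 1, 1, 1, 1, 1, 1, 1, 1, 1, 1, 1, 1]; 39 cycles in total.
sign(π) = (−1)^{n − #cycles} = (−1)^{247−39} = (−1)^208 = +1.
Check: (92/247) = +1 by Zolotarev.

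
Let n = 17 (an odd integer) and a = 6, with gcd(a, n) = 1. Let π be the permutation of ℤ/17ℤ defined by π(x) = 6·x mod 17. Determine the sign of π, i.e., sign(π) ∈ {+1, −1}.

Start at x=15: 15 → 5 → 13 → 10 → 9 → 3 → 1 → … (one orbit).
π_6 has 2 disjoint cycles with lengths [16, 1] on {0,…,16}.
sign(π) = (−1)^{n − #cycles} = (−1)^{17−2} = (−1)^15 = -1.

-1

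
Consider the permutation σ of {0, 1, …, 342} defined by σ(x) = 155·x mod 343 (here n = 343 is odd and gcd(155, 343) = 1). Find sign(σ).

+1

Orbit of 43 under x↦155x: [43, 148, 302, 162, 71, 29, 36]… (length divides ord_343(155)).
π_155 has 19 disjoint cycles with lengths [49, 49, 49, 49, 49, 49, 7, 7, 7, 7, 7, 7, 1, 1, 1, 1, 1, 1, 1] on {0,…,342}.
343 − 19 = 324 transpositions; sign(π) = (−1)^324 = +1.
The Jacobi symbol (155|343) = +1 (Zolotarev) agrees.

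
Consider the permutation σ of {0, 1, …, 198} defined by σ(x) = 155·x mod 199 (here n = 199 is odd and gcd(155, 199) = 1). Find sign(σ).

+1

Trace 169: π^k(169) = [169, 126, 28, 161, 80, 62, 58] for k=0..6.
3 cycles of lengths [99, 99, 1].
sign(π) = (−1)^{n − #cycles} = (−1)^{199−3} = (−1)^196 = +1.
Via Zolotarev, sign(π_{155}) = (155|199) = +1.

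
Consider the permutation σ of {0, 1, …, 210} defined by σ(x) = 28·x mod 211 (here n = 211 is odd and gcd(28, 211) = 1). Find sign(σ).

-1

Start at x=193: 193 → 129 → 25 → 67 → 188 → 200 → 114 → … (one orbit).
π_28 has 4 disjoint cycles with lengths [70, 70, 70, 1] on {0,…,210}.
211 − 4 = 207 transpositions; sign(π) = (−1)^207 = -1.
(28|211)_J = -1 (Zolotarev's lemma cross-check).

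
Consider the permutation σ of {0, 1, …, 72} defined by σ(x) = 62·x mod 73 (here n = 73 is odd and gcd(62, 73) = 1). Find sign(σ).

-1

Start at x=57: 57 → 30 → 35 → 53 → 1 → 62 → 48 → … (one orbit).
The orbit structure of x ↦ 62x mod 73: 2 orbits of sizes [72, 1].
n − c = 73 − 2 = 71; sign = (−1)^71 = -1.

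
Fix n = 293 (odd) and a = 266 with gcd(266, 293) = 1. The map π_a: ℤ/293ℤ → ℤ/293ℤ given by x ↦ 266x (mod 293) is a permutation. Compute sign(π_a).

-1

Start at x=139: 139 → 56 → 246 → 97 → 18 → 100 → 230 → … (one orbit).
Cycle lengths of π_266 on ℤ/293ℤ: [292, 1]; 2 cycles in total.
sign(π) = (−1)^{n − #cycles} = (−1)^{293−2} = (−1)^291 = -1.
Check: (266/293) = -1 by Zolotarev.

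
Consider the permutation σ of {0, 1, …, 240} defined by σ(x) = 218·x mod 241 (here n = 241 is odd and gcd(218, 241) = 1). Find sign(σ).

-1

Orbit of 23 under x↦218x: [23, 194, 117, 201, 197, 48, 101]… (length divides ord_241(218)).
Cycle lengths of π_218 on ℤ/241ℤ: [80, 80, 80, 1]; 4 cycles in total.
Σ(ℓ_i−1) = 241−4 = 237; sign = (−1)^237 = -1.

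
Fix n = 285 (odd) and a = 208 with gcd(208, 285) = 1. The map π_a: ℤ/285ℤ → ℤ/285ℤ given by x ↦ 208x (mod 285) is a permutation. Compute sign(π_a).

+1

Start at x=37: 37 → 1 → 208 → 229 → 37 (one orbit).
Decompose π into cycles: lengths [4, 4, 4, 4, 4, 4, 4, 4, 4, 4, 4, 4, 4, 4, 4, 4, 4, 4, 4, 4, 4, 4, 4, 4, 4, 4, 4, 4, 4, 4, 4, 4, 4, 4, 4, 4, 4, 4, 4, 4, 4, 4, 4, 4, 4, 4, 4, 4, 4, 4, 4, 4, 4, 4, 4, 4, 4, 2, 2, 2, 2, 2, 2, 2, 2, 2, 2, 2, 2, 2, 2, 2, 2, 2, 2, 2, 2, 2, 2, 2, 2, 2, 2, 2, 1, 1, 1] (87 cycles, including the fixed point 0).
285 − 87 = 198 transpositions; sign(π) = (−1)^198 = +1.
(208|285)_J = +1 (Zolotarev's lemma cross-check).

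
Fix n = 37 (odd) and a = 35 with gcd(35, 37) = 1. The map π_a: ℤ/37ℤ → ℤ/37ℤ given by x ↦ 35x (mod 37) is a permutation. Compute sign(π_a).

-1

Start at x=35: 35 → 4 → 29 → 16 → 5 → 27 → 20 → … (one orbit).
Cycle lengths of π_35 on ℤ/37ℤ: [36, 1]; 2 cycles in total.
With 2 cycles on 37 points, sign = (−1)^{37−2} = -1.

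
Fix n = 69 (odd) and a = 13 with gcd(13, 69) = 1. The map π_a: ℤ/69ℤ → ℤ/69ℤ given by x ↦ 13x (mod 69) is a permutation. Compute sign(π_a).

+1

Start at x=4: 4 → 52 → 55 → 25 → 49 → 16 → 1 → … (one orbit).
The orbit structure of x ↦ 13x mod 69: 9 orbits of sizes [11, 11, 11, 11, 11, 11, 1, 1, 1].
sign(π) = (−1)^{n − #cycles} = (−1)^{69−9} = (−1)^60 = +1.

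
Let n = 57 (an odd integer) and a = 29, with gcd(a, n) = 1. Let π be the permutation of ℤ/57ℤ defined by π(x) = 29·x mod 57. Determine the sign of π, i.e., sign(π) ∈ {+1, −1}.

Orbit of 53 under x↦29x: [53, 55, 56, 28, 14, 7, 32]… (length divides ord_57(29)).
Cycle type of π: 18×3 + 2 + 1; total 5 cycles.
sign(π) = (−1)^{n − #cycles} = (−1)^{57−5} = (−1)^52 = +1.
(29|57)_J = +1 (Zolotarev's lemma cross-check).

+1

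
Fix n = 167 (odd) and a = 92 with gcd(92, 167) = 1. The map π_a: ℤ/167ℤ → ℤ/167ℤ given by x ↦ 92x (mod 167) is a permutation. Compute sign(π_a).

Start at x=84: 84 → 46 → 57 → 67 → 152 → 123 → 127 → … (one orbit).
2 cycles of lengths [166, 1].
sign(π) = (−1)^{n − #cycles} = (−1)^{167−2} = (−1)^165 = -1.
Check: (92/167) = -1 by Zolotarev.

-1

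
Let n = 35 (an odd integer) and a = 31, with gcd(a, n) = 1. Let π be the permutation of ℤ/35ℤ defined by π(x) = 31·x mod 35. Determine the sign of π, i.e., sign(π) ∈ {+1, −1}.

-1

Trace 6: π^k(6) = [6, 11, 26, 1, 31, 16] for k=0..5.
Cycle type of π: 6×5 + 1×5; total 10 cycles.
n − c = 35 − 10 = 25; sign = (−1)^25 = -1.
Zolotarev: (31|35) = -1, matching the cycle-count sign.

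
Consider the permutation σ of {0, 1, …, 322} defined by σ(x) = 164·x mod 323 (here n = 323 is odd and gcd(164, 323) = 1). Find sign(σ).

Start at x=106: 106 → 265 → 178 → 122 → 305 → 278 → 49 → … (one orbit).
Decompose π into cycles: lengths [48, 48, 48, 48, 48, 48, 16, 6, 6, 6, 1] (11 cycles, including the fixed point 0).
sign(π) = (−1)^{n − #cycles} = (−1)^{323−11} = (−1)^312 = +1.
The Jacobi symbol (164|323) = +1 (Zolotarev) agrees.

+1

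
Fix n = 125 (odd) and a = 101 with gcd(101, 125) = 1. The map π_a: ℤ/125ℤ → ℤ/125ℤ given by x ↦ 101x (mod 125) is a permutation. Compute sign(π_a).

Trace 26: π^k(26) = [26, 1, 101, 76, 51] for k=0..4.
Decompose π into cycles: lengths [5, 5, 5, 5, 5, 5, 5, 5, 5, 5, 5, 5, 5, 5, 5, 5, 5, 5, 5, 5, 1, 1, 1, 1, 1, 1, 1, 1, 1, 1, 1, 1, 1, 1, 1, 1, 1, 1, 1, 1, 1, 1, 1, 1, 1] (45 cycles, including the fixed point 0).
With 45 cycles on 125 points, sign = (−1)^{125−45} = +1.
Check: (101/125) = +1 by Zolotarev.

+1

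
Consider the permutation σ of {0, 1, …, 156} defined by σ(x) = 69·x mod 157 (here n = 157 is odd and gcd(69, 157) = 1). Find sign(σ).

-1

Start at x=120: 120 → 116 → 154 → 107 → 4 → 119 → 47 → … (one orbit).
Cycle lengths of π_69 on ℤ/157ℤ: [156, 1]; 2 cycles in total.
n − c = 157 − 2 = 155; sign = (−1)^155 = -1.
(69|157)_J = -1 (Zolotarev's lemma cross-check).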